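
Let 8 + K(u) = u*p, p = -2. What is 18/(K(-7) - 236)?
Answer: -9/115 ≈ -0.078261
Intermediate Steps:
K(u) = -8 - 2*u (K(u) = -8 + u*(-2) = -8 - 2*u)
18/(K(-7) - 236) = 18/((-8 - 2*(-7)) - 236) = 18/((-8 + 14) - 236) = 18/(6 - 236) = 18/(-230) = 18*(-1/230) = -9/115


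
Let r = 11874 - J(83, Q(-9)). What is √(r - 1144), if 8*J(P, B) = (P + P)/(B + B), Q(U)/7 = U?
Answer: √75712042/84 ≈ 103.59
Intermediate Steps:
Q(U) = 7*U
J(P, B) = P/(8*B) (J(P, B) = ((P + P)/(B + B))/8 = ((2*P)/((2*B)))/8 = ((2*P)*(1/(2*B)))/8 = (P/B)/8 = P/(8*B))
r = 5984579/504 (r = 11874 - 83/(8*(7*(-9))) = 11874 - 83/(8*(-63)) = 11874 - 83*(-1)/(8*63) = 11874 - 1*(-83/504) = 11874 + 83/504 = 5984579/504 ≈ 11874.)
√(r - 1144) = √(5984579/504 - 1144) = √(5408003/504) = √75712042/84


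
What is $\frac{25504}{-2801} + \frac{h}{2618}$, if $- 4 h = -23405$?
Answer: $- \frac{201520483}{29332072} \approx -6.8703$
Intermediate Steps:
$h = \frac{23405}{4}$ ($h = \left(- \frac{1}{4}\right) \left(-23405\right) = \frac{23405}{4} \approx 5851.3$)
$\frac{25504}{-2801} + \frac{h}{2618} = \frac{25504}{-2801} + \frac{23405}{4 \cdot 2618} = 25504 \left(- \frac{1}{2801}\right) + \frac{23405}{4} \cdot \frac{1}{2618} = - \frac{25504}{2801} + \frac{23405}{10472} = - \frac{201520483}{29332072}$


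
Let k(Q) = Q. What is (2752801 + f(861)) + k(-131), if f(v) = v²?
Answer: 3493991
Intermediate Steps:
(2752801 + f(861)) + k(-131) = (2752801 + 861²) - 131 = (2752801 + 741321) - 131 = 3494122 - 131 = 3493991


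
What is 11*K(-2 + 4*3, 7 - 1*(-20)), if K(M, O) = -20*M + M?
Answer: -2090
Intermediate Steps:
K(M, O) = -19*M
11*K(-2 + 4*3, 7 - 1*(-20)) = 11*(-19*(-2 + 4*3)) = 11*(-19*(-2 + 12)) = 11*(-19*10) = 11*(-190) = -2090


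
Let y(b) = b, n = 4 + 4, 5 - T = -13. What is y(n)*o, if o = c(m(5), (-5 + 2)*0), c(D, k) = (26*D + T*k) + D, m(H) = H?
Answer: 1080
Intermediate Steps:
T = 18 (T = 5 - 1*(-13) = 5 + 13 = 18)
n = 8
c(D, k) = 18*k + 27*D (c(D, k) = (26*D + 18*k) + D = (18*k + 26*D) + D = 18*k + 27*D)
o = 135 (o = 18*((-5 + 2)*0) + 27*5 = 18*(-3*0) + 135 = 18*0 + 135 = 0 + 135 = 135)
y(n)*o = 8*135 = 1080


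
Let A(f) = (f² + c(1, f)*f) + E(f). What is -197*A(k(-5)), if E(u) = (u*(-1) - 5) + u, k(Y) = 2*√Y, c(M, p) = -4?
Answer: 4925 + 1576*I*√5 ≈ 4925.0 + 3524.0*I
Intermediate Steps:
E(u) = -5 (E(u) = (-u - 5) + u = (-5 - u) + u = -5)
A(f) = -5 + f² - 4*f (A(f) = (f² - 4*f) - 5 = -5 + f² - 4*f)
-197*A(k(-5)) = -197*(-5 + (2*√(-5))² - 8*√(-5)) = -197*(-5 + (2*(I*√5))² - 8*I*√5) = -197*(-5 + (2*I*√5)² - 8*I*√5) = -197*(-5 - 20 - 8*I*√5) = -197*(-25 - 8*I*√5) = 4925 + 1576*I*√5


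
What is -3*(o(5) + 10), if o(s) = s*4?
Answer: -90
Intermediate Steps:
o(s) = 4*s
-3*(o(5) + 10) = -3*(4*5 + 10) = -3*(20 + 10) = -3*30 = -90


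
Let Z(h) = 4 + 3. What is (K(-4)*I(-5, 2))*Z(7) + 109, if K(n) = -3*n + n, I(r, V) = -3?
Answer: -59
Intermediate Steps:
Z(h) = 7
K(n) = -2*n
(K(-4)*I(-5, 2))*Z(7) + 109 = (-2*(-4)*(-3))*7 + 109 = (8*(-3))*7 + 109 = -24*7 + 109 = -168 + 109 = -59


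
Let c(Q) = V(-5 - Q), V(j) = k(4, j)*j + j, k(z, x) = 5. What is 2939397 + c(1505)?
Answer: 2930337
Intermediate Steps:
V(j) = 6*j (V(j) = 5*j + j = 6*j)
c(Q) = -30 - 6*Q (c(Q) = 6*(-5 - Q) = -30 - 6*Q)
2939397 + c(1505) = 2939397 + (-30 - 6*1505) = 2939397 + (-30 - 9030) = 2939397 - 9060 = 2930337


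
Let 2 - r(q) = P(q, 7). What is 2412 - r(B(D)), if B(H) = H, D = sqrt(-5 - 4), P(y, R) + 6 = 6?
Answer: 2410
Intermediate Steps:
P(y, R) = 0 (P(y, R) = -6 + 6 = 0)
D = 3*I (D = sqrt(-9) = 3*I ≈ 3.0*I)
r(q) = 2 (r(q) = 2 - 1*0 = 2 + 0 = 2)
2412 - r(B(D)) = 2412 - 1*2 = 2412 - 2 = 2410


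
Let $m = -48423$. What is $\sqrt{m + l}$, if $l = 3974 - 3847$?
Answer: $2 i \sqrt{12074} \approx 219.76 i$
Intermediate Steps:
$l = 127$
$\sqrt{m + l} = \sqrt{-48423 + 127} = \sqrt{-48296} = 2 i \sqrt{12074}$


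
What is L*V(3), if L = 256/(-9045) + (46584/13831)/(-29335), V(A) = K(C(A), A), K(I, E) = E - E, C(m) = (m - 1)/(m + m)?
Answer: 0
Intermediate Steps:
C(m) = (-1 + m)/(2*m) (C(m) = (-1 + m)/((2*m)) = (-1 + m)*(1/(2*m)) = (-1 + m)/(2*m))
K(I, E) = 0
V(A) = 0
L = -20857768568/733969884465 (L = 256*(-1/9045) + (46584*(1/13831))*(-1/29335) = -256/9045 + (46584/13831)*(-1/29335) = -256/9045 - 46584/405732385 = -20857768568/733969884465 ≈ -0.028418)
L*V(3) = -20857768568/733969884465*0 = 0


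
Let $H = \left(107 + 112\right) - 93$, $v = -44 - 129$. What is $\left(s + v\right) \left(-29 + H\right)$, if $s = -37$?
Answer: $-20370$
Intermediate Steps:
$v = -173$
$H = 126$ ($H = 219 - 93 = 126$)
$\left(s + v\right) \left(-29 + H\right) = \left(-37 - 173\right) \left(-29 + 126\right) = \left(-210\right) 97 = -20370$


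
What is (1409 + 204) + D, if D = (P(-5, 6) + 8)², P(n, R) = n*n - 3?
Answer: 2513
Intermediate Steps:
P(n, R) = -3 + n² (P(n, R) = n² - 3 = -3 + n²)
D = 900 (D = ((-3 + (-5)²) + 8)² = ((-3 + 25) + 8)² = (22 + 8)² = 30² = 900)
(1409 + 204) + D = (1409 + 204) + 900 = 1613 + 900 = 2513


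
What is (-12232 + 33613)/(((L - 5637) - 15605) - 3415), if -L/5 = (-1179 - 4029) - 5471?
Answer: 21381/28738 ≈ 0.74400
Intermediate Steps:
L = 53395 (L = -5*((-1179 - 4029) - 5471) = -5*(-5208 - 5471) = -5*(-10679) = 53395)
(-12232 + 33613)/(((L - 5637) - 15605) - 3415) = (-12232 + 33613)/(((53395 - 5637) - 15605) - 3415) = 21381/((47758 - 15605) - 3415) = 21381/(32153 - 3415) = 21381/28738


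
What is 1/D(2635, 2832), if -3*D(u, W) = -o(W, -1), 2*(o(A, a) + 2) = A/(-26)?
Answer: -39/734 ≈ -0.053133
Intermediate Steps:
o(A, a) = -2 - A/52 (o(A, a) = -2 + (A/(-26))/2 = -2 + (A*(-1/26))/2 = -2 + (-A/26)/2 = -2 - A/52)
D(u, W) = -2/3 - W/156 (D(u, W) = -(-1)*(-2 - W/52)/3 = -(2 + W/52)/3 = -2/3 - W/156)
1/D(2635, 2832) = 1/(-2/3 - 1/156*2832) = 1/(-2/3 - 236/13) = 1/(-734/39) = -39/734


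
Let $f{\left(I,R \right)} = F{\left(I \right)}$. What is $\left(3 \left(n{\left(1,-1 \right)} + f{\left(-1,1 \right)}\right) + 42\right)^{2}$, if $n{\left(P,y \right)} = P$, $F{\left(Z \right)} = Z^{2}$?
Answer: $2304$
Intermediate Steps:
$f{\left(I,R \right)} = I^{2}$
$\left(3 \left(n{\left(1,-1 \right)} + f{\left(-1,1 \right)}\right) + 42\right)^{2} = \left(3 \left(1 + \left(-1\right)^{2}\right) + 42\right)^{2} = \left(3 \left(1 + 1\right) + 42\right)^{2} = \left(3 \cdot 2 + 42\right)^{2} = \left(6 + 42\right)^{2} = 48^{2} = 2304$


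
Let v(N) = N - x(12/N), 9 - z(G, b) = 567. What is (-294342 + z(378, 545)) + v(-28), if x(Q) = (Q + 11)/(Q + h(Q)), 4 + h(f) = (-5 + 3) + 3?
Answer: -3539099/12 ≈ -2.9493e+5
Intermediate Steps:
h(f) = -3 (h(f) = -4 + ((-5 + 3) + 3) = -4 + (-2 + 3) = -4 + 1 = -3)
z(G, b) = -558 (z(G, b) = 9 - 1*567 = 9 - 567 = -558)
x(Q) = (11 + Q)/(-3 + Q) (x(Q) = (Q + 11)/(Q - 3) = (11 + Q)/(-3 + Q))
v(N) = N - (11 + 12/N)/(-3 + 12/N)
(-294342 + z(378, 545)) + v(-28) = (-294342 - 558) + (4 + (-28)**2 - 1/3*(-28))/(-4 - 28) = -294900 + (4 + 784 + 28/3)/(-32) = -294900 - 1/32*2392/3 = -294900 - 299/12 = -3539099/12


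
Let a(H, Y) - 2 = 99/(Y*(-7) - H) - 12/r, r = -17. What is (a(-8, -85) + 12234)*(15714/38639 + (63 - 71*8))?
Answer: -271744924296895/44009821 ≈ -6.1746e+6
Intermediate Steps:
a(H, Y) = 46/17 + 99/(-H - 7*Y) (a(H, Y) = 2 + (99/(Y*(-7) - H) - 12/(-17)) = 2 + (99/(-7*Y - H) - 12*(-1/17)) = 2 + (99/(-H - 7*Y) + 12/17) = 2 + (12/17 + 99/(-H - 7*Y)) = 46/17 + 99/(-H - 7*Y))
(a(-8, -85) + 12234)*(15714/38639 + (63 - 71*8)) = ((-1683 + 46*(-8) + 322*(-85))/(17*(-8 + 7*(-85))) + 12234)*(15714/38639 + (63 - 71*8)) = ((-1683 - 368 - 27370)/(17*(-8 - 595)) + 12234)*(15714*(1/38639) + (63 - 568)) = ((1/17)*(-29421)/(-603) + 12234)*(15714/38639 - 505) = ((1/17)*(-1/603)*(-29421) + 12234)*(-19496981/38639) = (3269/1139 + 12234)*(-19496981/38639) = (13937795/1139)*(-19496981/38639) = -271744924296895/44009821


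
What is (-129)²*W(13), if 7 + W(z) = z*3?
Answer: 532512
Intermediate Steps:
W(z) = -7 + 3*z (W(z) = -7 + z*3 = -7 + 3*z)
(-129)²*W(13) = (-129)²*(-7 + 3*13) = 16641*(-7 + 39) = 16641*32 = 532512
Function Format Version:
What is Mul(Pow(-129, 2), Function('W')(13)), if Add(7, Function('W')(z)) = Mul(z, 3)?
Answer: 532512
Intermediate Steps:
Function('W')(z) = Add(-7, Mul(3, z)) (Function('W')(z) = Add(-7, Mul(z, 3)) = Add(-7, Mul(3, z)))
Mul(Pow(-129, 2), Function('W')(13)) = Mul(Pow(-129, 2), Add(-7, Mul(3, 13))) = Mul(16641, Add(-7, 39)) = Mul(16641, 32) = 532512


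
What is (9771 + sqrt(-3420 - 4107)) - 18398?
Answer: -8627 + I*sqrt(7527) ≈ -8627.0 + 86.758*I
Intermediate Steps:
(9771 + sqrt(-3420 - 4107)) - 18398 = (9771 + sqrt(-7527)) - 18398 = (9771 + I*sqrt(7527)) - 18398 = -8627 + I*sqrt(7527)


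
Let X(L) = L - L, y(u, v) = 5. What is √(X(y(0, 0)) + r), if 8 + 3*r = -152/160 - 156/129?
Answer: I*√5635365/1290 ≈ 1.8402*I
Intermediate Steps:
r = -8737/2580 (r = -8/3 + (-152/160 - 156/129)/3 = -8/3 + (-152*1/160 - 156*1/129)/3 = -8/3 + (-19/20 - 52/43)/3 = -8/3 + (⅓)*(-1857/860) = -8/3 - 619/860 = -8737/2580 ≈ -3.3864)
X(L) = 0
√(X(y(0, 0)) + r) = √(0 - 8737/2580) = √(-8737/2580) = I*√5635365/1290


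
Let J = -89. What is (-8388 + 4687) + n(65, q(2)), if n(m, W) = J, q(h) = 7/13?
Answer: -3790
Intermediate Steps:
q(h) = 7/13 (q(h) = 7*(1/13) = 7/13)
n(m, W) = -89
(-8388 + 4687) + n(65, q(2)) = (-8388 + 4687) - 89 = -3701 - 89 = -3790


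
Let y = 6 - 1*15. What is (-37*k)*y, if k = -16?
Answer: -5328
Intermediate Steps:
y = -9 (y = 6 - 15 = -9)
(-37*k)*y = -37*(-16)*(-9) = 592*(-9) = -5328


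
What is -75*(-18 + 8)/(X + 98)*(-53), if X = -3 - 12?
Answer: -39750/83 ≈ -478.92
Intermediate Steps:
X = -15
-75*(-18 + 8)/(X + 98)*(-53) = -75*(-18 + 8)/(-15 + 98)*(-53) = -(-750)/83*(-53) = -75*(-10/83)*(-53) = (750/83)*(-53) = -39750/83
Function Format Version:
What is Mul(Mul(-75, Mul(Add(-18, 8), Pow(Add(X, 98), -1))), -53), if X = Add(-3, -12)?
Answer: Rational(-39750, 83) ≈ -478.92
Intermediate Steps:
X = -15
Mul(Mul(-75, Mul(Add(-18, 8), Pow(Add(X, 98), -1))), -53) = Mul(Mul(-75, Mul(Add(-18, 8), Pow(Add(-15, 98), -1))), -53) = Mul(Mul(-75, Mul(-10, Pow(83, -1))), -53) = Mul(Mul(-75, Mul(-10, Rational(1, 83))), -53) = Mul(Mul(-75, Rational(-10, 83)), -53) = Mul(Rational(750, 83), -53) = Rational(-39750, 83)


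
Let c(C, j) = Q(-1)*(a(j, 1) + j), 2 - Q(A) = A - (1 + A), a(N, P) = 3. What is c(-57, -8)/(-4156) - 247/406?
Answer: -510221/843668 ≈ -0.60476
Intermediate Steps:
Q(A) = 3 (Q(A) = 2 - (A - (1 + A)) = 2 - (A + (-1 - A)) = 2 - 1*(-1) = 2 + 1 = 3)
c(C, j) = 9 + 3*j (c(C, j) = 3*(3 + j) = 9 + 3*j)
c(-57, -8)/(-4156) - 247/406 = (9 + 3*(-8))/(-4156) - 247/406 = (9 - 24)*(-1/4156) - 247*1/406 = -15*(-1/4156) - 247/406 = 15/4156 - 247/406 = -510221/843668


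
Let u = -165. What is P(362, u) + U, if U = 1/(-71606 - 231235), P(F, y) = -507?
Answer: -153540388/302841 ≈ -507.00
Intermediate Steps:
U = -1/302841 (U = 1/(-302841) = -1/302841 ≈ -3.3021e-6)
P(362, u) + U = -507 - 1/302841 = -153540388/302841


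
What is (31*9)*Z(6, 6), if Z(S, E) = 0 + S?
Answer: 1674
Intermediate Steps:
Z(S, E) = S
(31*9)*Z(6, 6) = (31*9)*6 = 279*6 = 1674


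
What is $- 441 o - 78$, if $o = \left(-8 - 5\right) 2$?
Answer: $11388$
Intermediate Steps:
$o = -26$ ($o = \left(-13\right) 2 = -26$)
$- 441 o - 78 = \left(-441\right) \left(-26\right) - 78 = 11466 - 78 = 11388$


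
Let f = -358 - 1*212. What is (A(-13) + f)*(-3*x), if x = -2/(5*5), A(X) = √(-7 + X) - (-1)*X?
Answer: -3498/25 + 12*I*√5/25 ≈ -139.92 + 1.0733*I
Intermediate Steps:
A(X) = X + √(-7 + X) (A(X) = √(-7 + X) + X = X + √(-7 + X))
f = -570 (f = -358 - 212 = -570)
x = -2/25 ≈ -0.080000
(A(-13) + f)*(-3*x) = ((-13 + √(-7 - 13)) - 570)*(-3*(-2/25)) = ((-13 + √(-20)) - 570)*(6/25) = ((-13 + 2*I*√5) - 570)*(6/25) = (-583 + 2*I*√5)*(6/25) = -3498/25 + 12*I*√5/25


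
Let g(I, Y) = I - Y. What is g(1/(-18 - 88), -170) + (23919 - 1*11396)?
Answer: 1345457/106 ≈ 12693.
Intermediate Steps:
g(1/(-18 - 88), -170) + (23919 - 1*11396) = (1/(-18 - 88) - 1*(-170)) + (23919 - 1*11396) = (1/(-106) + 170) + (23919 - 11396) = (-1/106 + 170) + 12523 = 18019/106 + 12523 = 1345457/106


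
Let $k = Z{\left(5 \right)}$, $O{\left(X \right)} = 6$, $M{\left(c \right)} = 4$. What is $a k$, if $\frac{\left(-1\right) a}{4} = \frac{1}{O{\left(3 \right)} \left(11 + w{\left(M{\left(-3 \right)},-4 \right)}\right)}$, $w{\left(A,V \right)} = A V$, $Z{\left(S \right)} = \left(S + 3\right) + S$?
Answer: $\frac{26}{15} \approx 1.7333$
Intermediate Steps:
$Z{\left(S \right)} = 3 + 2 S$ ($Z{\left(S \right)} = \left(3 + S\right) + S = 3 + 2 S$)
$k = 13$ ($k = 3 + 2 \cdot 5 = 3 + 10 = 13$)
$a = \frac{2}{15}$ ($a = - \frac{4}{6 \left(11 + 4 \left(-4\right)\right)} = - \frac{4}{6 \left(11 - 16\right)} = - \frac{4}{6 \left(-5\right)} = - \frac{4}{-30} = \left(-4\right) \left(- \frac{1}{30}\right) = \frac{2}{15} \approx 0.13333$)
$a k = \frac{2}{15} \cdot 13 = \frac{26}{15}$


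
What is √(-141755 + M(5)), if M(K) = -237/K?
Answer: 2*I*√886265/5 ≈ 376.57*I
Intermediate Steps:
√(-141755 + M(5)) = √(-141755 - 237/5) = √(-709012/5) = 2*I*√886265/5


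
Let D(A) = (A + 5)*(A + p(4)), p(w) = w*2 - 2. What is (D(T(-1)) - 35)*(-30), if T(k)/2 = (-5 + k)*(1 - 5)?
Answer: -84810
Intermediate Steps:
p(w) = -2 + 2*w (p(w) = 2*w - 2 = -2 + 2*w)
T(k) = 40 - 8*k (T(k) = 2*((-5 + k)*(1 - 5)) = 2*((-5 + k)*(-4)) = 2*(20 - 4*k) = 40 - 8*k)
D(A) = (5 + A)*(6 + A) (D(A) = (A + 5)*(A + (-2 + 2*4)) = (5 + A)*(A + (-2 + 8)) = (5 + A)*(A + 6) = (5 + A)*(6 + A))
(D(T(-1)) - 35)*(-30) = ((30 + (40 - 8*(-1))² + 11*(40 - 8*(-1))) - 35)*(-30) = ((30 + (40 + 8)² + 11*(40 + 8)) - 35)*(-30) = ((30 + 48² + 11*48) - 35)*(-30) = ((30 + 2304 + 528) - 35)*(-30) = (2862 - 35)*(-30) = 2827*(-30) = -84810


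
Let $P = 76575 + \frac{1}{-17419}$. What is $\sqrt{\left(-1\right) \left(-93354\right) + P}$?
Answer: $\frac{5 \sqrt{2062404896870}}{17419} \approx 412.22$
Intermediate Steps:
$P = \frac{1333859924}{17419}$ ($P = 76575 - \frac{1}{17419} = \frac{1333859924}{17419} \approx 76575.0$)
$\sqrt{\left(-1\right) \left(-93354\right) + P} = \sqrt{\left(-1\right) \left(-93354\right) + \frac{1333859924}{17419}} = \sqrt{93354 + \frac{1333859924}{17419}} = \sqrt{\frac{2959993250}{17419}} = \frac{5 \sqrt{2062404896870}}{17419}$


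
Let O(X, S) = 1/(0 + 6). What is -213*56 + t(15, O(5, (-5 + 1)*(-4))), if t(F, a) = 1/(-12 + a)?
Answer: -846894/71 ≈ -11928.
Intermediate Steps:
O(X, S) = 1/6
-213*56 + t(15, O(5, (-5 + 1)*(-4))) = -213*56 + 1/(-12 + 1/6) = -11928 + 1/(-71/6) = -11928 - 6/71 = -846894/71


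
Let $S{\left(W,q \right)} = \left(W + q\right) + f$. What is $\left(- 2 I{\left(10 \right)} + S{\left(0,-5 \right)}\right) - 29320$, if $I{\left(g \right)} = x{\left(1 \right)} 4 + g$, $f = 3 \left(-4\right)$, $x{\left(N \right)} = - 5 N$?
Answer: $-29317$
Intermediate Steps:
$f = -12$
$S{\left(W,q \right)} = -12 + W + q$ ($S{\left(W,q \right)} = \left(W + q\right) - 12 = -12 + W + q$)
$I{\left(g \right)} = -20 + g$ ($I{\left(g \right)} = \left(-5\right) 1 \cdot 4 + g = \left(-5\right) 4 + g = -20 + g$)
$\left(- 2 I{\left(10 \right)} + S{\left(0,-5 \right)}\right) - 29320 = \left(- 2 \left(-20 + 10\right) - 17\right) - 29320 = \left(\left(-2\right) \left(-10\right) - 17\right) - 29320 = \left(20 - 17\right) - 29320 = 3 - 29320 = -29317$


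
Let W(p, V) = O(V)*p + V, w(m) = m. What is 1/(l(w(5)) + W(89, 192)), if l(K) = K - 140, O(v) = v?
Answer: 1/17145 ≈ 5.8326e-5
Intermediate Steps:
l(K) = -140 + K
W(p, V) = V + V*p (W(p, V) = V*p + V = V + V*p)
1/(l(w(5)) + W(89, 192)) = 1/((-140 + 5) + 192*(1 + 89)) = 1/(-135 + 192*90) = 1/(-135 + 17280) = 1/17145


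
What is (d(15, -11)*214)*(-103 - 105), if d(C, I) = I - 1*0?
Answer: 489632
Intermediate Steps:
d(C, I) = I (d(C, I) = I + 0 = I)
(d(15, -11)*214)*(-103 - 105) = (-11*214)*(-103 - 105) = -2354*(-208) = 489632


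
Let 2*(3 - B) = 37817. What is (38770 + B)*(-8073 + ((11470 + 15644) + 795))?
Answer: 394032222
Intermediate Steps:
B = -37811/2 (B = 3 - 1/2*37817 = 3 - 37817/2 = -37811/2 ≈ -18906.)
(38770 + B)*(-8073 + ((11470 + 15644) + 795)) = (38770 - 37811/2)*(-8073 + ((11470 + 15644) + 795)) = 39729*(-8073 + (27114 + 795))/2 = 39729*(-8073 + 27909)/2 = (39729/2)*19836 = 394032222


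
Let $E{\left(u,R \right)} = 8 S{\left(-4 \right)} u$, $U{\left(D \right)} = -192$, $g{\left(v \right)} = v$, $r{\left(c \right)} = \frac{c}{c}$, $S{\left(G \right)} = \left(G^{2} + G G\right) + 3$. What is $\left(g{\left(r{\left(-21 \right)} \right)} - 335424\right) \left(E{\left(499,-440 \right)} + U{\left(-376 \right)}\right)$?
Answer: $-46800900344$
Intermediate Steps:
$S{\left(G \right)} = 3 + 2 G^{2}$ ($S{\left(G \right)} = \left(G^{2} + G^{2}\right) + 3 = 2 G^{2} + 3 = 3 + 2 G^{2}$)
$r{\left(c \right)} = 1$
$E{\left(u,R \right)} = 280 u$ ($E{\left(u,R \right)} = 8 \left(3 + 2 \left(-4\right)^{2}\right) u = 8 \left(3 + 2 \cdot 16\right) u = 8 \left(3 + 32\right) u = 8 \cdot 35 u = 280 u$)
$\left(g{\left(r{\left(-21 \right)} \right)} - 335424\right) \left(E{\left(499,-440 \right)} + U{\left(-376 \right)}\right) = \left(1 - 335424\right) \left(280 \cdot 499 - 192\right) = - 335423 \left(139720 - 192\right) = \left(-335423\right) 139528 = -46800900344$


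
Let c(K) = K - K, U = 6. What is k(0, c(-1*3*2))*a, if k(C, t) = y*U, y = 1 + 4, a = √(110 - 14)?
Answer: 120*√6 ≈ 293.94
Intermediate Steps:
a = 4*√6 (a = √96 = 4*√6 ≈ 9.7980)
c(K) = 0
y = 5
k(C, t) = 30 (k(C, t) = 5*6 = 30)
k(0, c(-1*3*2))*a = 30*(4*√6) = 120*√6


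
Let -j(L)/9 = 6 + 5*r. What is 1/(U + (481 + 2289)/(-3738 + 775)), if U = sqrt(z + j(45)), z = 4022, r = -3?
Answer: 8207510/36014078107 + 8779369*sqrt(4103)/36014078107 ≈ 0.015843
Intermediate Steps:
j(L) = 81 (j(L) = -9*(6 + 5*(-3)) = -9*(6 - 15) = -9*(-9) = 81)
U = sqrt(4103) (U = sqrt(4022 + 81) = sqrt(4103) ≈ 64.055)
1/(U + (481 + 2289)/(-3738 + 775)) = 1/(sqrt(4103) + (481 + 2289)/(-3738 + 775)) = 1/(sqrt(4103) + 2770/(-2963)) = 1/(sqrt(4103) + 2770*(-1/2963)) = 1/(sqrt(4103) - 2770/2963) = 1/(-2770/2963 + sqrt(4103))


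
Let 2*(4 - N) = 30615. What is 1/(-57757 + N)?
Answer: -2/146121 ≈ -1.3687e-5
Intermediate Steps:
N = -30607/2 (N = 4 - ½*30615 = 4 - 30615/2 = -30607/2 ≈ -15304.)
1/(-57757 + N) = 1/(-57757 - 30607/2) = 1/(-146121/2) = -2/146121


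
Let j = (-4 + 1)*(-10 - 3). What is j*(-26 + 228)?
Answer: 7878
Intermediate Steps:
j = 39 (j = -3*(-13) = 39)
j*(-26 + 228) = 39*(-26 + 228) = 39*202 = 7878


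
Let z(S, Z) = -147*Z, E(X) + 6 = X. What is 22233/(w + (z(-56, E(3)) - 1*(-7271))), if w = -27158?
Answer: -7411/6482 ≈ -1.1433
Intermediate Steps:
E(X) = -6 + X
22233/(w + (z(-56, E(3)) - 1*(-7271))) = 22233/(-27158 + (-147*(-6 + 3) - 1*(-7271))) = 22233/(-27158 + (-147*(-3) + 7271)) = 22233/(-27158 + (441 + 7271)) = 22233/(-27158 + 7712) = 22233/(-19446) = 22233*(-1/19446) = -7411/6482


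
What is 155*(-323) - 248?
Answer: -50313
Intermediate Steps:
155*(-323) - 248 = -50065 - 248 = -50313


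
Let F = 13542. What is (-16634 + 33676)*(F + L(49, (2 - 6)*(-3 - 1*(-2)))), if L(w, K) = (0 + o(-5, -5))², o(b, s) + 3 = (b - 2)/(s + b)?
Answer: 11543645809/50 ≈ 2.3087e+8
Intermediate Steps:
o(b, s) = -3 + (-2 + b)/(b + s) (o(b, s) = -3 + (b - 2)/(s + b) = -3 + (-2 + b)/(b + s))
L(w, K) = 529/100 (L(w, K) = (0 + (-2 - 3*(-5) - 2*(-5))/(-5 - 5))² = (0 + (-2 + 15 + 10)/(-10))² = (0 - ⅒*23)² = (0 - 23/10)² = (-23/10)² = 529/100)
(-16634 + 33676)*(F + L(49, (2 - 6)*(-3 - 1*(-2)))) = (-16634 + 33676)*(13542 + 529/100) = 17042*(1354729/100) = 11543645809/50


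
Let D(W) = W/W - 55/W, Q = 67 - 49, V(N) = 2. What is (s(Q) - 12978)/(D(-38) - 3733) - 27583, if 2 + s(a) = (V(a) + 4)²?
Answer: -3909701791/141761 ≈ -27580.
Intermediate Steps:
Q = 18
D(W) = 1 - 55/W
s(a) = 34 (s(a) = -2 + (2 + 4)² = -2 + 6² = -2 + 36 = 34)
(s(Q) - 12978)/(D(-38) - 3733) - 27583 = (34 - 12978)/((-55 - 38)/(-38) - 3733) - 27583 = -12944/(-1/38*(-93) - 3733) - 27583 = -12944/(93/38 - 3733) - 27583 = -12944/(-141761/38) - 27583 = -12944*(-38/141761) - 27583 = 491872/141761 - 27583 = -3909701791/141761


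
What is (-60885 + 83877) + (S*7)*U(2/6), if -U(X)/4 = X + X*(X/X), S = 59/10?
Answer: 343228/15 ≈ 22882.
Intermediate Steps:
S = 59/10 (S = 59*(⅒) = 59/10 ≈ 5.9000)
U(X) = -8*X (U(X) = -4*(X + X*(X/X)) = -4*(X + X*1) = -4*(X + X) = -8*X)
(-60885 + 83877) + (S*7)*U(2/6) = (-60885 + 83877) + ((59/10)*7)*(-16/6) = 22992 + 413*(-16/6)/10 = 22992 + 413*(-8*⅓)/10 = 22992 + (413/10)*(-8/3) = 22992 - 1652/15 = 343228/15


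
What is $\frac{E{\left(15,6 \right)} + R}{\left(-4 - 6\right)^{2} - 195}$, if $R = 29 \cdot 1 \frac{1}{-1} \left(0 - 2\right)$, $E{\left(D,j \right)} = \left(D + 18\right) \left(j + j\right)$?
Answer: $- \frac{454}{95} \approx -4.7789$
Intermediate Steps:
$E{\left(D,j \right)} = 2 j \left(18 + D\right)$ ($E{\left(D,j \right)} = \left(18 + D\right) 2 j = 2 j \left(18 + D\right)$)
$R = 58$ ($R = 29 \cdot 1 \left(-1\right) \left(-2\right) = 29 \left(\left(-1\right) \left(-2\right)\right) = 29 \cdot 2 = 58$)
$\frac{E{\left(15,6 \right)} + R}{\left(-4 - 6\right)^{2} - 195} = \frac{2 \cdot 6 \left(18 + 15\right) + 58}{\left(-4 - 6\right)^{2} - 195} = \frac{2 \cdot 6 \cdot 33 + 58}{\left(-10\right)^{2} - 195} = \frac{396 + 58}{100 - 195} = \frac{454}{-95} = 454 \left(- \frac{1}{95}\right) = - \frac{454}{95}$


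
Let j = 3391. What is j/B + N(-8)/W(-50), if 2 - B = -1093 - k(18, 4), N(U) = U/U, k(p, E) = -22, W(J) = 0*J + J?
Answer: 168477/53650 ≈ 3.1403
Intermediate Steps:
W(J) = J (W(J) = 0 + J = J)
N(U) = 1
B = 1073 (B = 2 - (-1093 - 1*(-22)) = 2 - (-1093 + 22) = 2 - 1*(-1071) = 2 + 1071 = 1073)
j/B + N(-8)/W(-50) = 3391/1073 + 1/(-50) = 3391*(1/1073) + 1*(-1/50) = 3391/1073 - 1/50 = 168477/53650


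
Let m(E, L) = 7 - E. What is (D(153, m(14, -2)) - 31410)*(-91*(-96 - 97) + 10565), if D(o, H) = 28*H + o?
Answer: -884709984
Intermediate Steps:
D(o, H) = o + 28*H
(D(153, m(14, -2)) - 31410)*(-91*(-96 - 97) + 10565) = ((153 + 28*(7 - 1*14)) - 31410)*(-91*(-96 - 97) + 10565) = ((153 + 28*(7 - 14)) - 31410)*(-91*(-193) + 10565) = ((153 + 28*(-7)) - 31410)*(17563 + 10565) = ((153 - 196) - 31410)*28128 = (-43 - 31410)*28128 = -31453*28128 = -884709984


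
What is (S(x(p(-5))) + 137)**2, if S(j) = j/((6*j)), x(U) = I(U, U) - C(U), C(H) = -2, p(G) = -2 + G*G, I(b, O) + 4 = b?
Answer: 677329/36 ≈ 18815.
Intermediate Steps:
I(b, O) = -4 + b
p(G) = -2 + G**2
x(U) = -2 + U (x(U) = (-4 + U) - 1*(-2) = (-4 + U) + 2 = -2 + U)
S(j) = 1/6 (S(j) = j*(1/(6*j)) = 1/6)
(S(x(p(-5))) + 137)**2 = (1/6 + 137)**2 = (823/6)**2 = 677329/36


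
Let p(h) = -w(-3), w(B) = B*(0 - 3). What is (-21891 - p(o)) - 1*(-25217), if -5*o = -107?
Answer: 3335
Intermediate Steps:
w(B) = -3*B (w(B) = B*(-3) = -3*B)
o = 107/5 (o = -⅕*(-107) = 107/5 ≈ 21.400)
p(h) = -9 (p(h) = -(-3)*(-3) = -1*9 = -9)
(-21891 - p(o)) - 1*(-25217) = (-21891 - 1*(-9)) - 1*(-25217) = (-21891 + 9) + 25217 = -21882 + 25217 = 3335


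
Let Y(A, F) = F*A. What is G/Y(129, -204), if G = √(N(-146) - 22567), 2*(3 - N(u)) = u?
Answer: -7*I*√51/8772 ≈ -0.0056988*I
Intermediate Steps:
N(u) = 3 - u/2
Y(A, F) = A*F
G = 21*I*√51 (G = √((3 - ½*(-146)) - 22567) = √((3 + 73) - 22567) = √(76 - 22567) = √(-22491) = 21*I*√51 ≈ 149.97*I)
G/Y(129, -204) = (21*I*√51)/((129*(-204))) = (21*I*√51)/(-26316) = (21*I*√51)*(-1/26316) = -7*I*√51/8772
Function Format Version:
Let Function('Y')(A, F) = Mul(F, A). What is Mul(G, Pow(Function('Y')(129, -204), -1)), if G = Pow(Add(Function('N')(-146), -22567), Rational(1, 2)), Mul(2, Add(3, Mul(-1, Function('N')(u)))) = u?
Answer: Mul(Rational(-7, 8772), I, Pow(51, Rational(1, 2))) ≈ Mul(-0.0056988, I)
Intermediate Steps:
Function('N')(u) = Add(3, Mul(Rational(-1, 2), u))
Function('Y')(A, F) = Mul(A, F)
G = Mul(21, I, Pow(51, Rational(1, 2))) (G = Pow(Add(Add(3, Mul(Rational(-1, 2), -146)), -22567), Rational(1, 2)) = Pow(Add(Add(3, 73), -22567), Rational(1, 2)) = Pow(Add(76, -22567), Rational(1, 2)) = Pow(-22491, Rational(1, 2)) = Mul(21, I, Pow(51, Rational(1, 2))) ≈ Mul(149.97, I))
Mul(G, Pow(Function('Y')(129, -204), -1)) = Mul(Mul(21, I, Pow(51, Rational(1, 2))), Pow(Mul(129, -204), -1)) = Mul(Mul(21, I, Pow(51, Rational(1, 2))), Pow(-26316, -1)) = Mul(Mul(21, I, Pow(51, Rational(1, 2))), Rational(-1, 26316)) = Mul(Rational(-7, 8772), I, Pow(51, Rational(1, 2)))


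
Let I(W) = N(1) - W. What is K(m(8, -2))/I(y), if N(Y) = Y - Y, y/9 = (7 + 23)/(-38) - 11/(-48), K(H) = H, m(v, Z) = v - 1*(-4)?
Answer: 1216/511 ≈ 2.3796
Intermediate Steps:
m(v, Z) = 4 + v (m(v, Z) = v + 4 = 4 + v)
y = -1533/304 (y = 9*((7 + 23)/(-38) - 11/(-48)) = 9*(30*(-1/38) - 11*(-1/48)) = 9*(-15/19 + 11/48) = 9*(-511/912) = -1533/304 ≈ -5.0428)
N(Y) = 0
I(W) = -W (I(W) = 0 - W = -W)
K(m(8, -2))/I(y) = (4 + 8)/((-1*(-1533/304))) = 12/(1533/304) = 12*(304/1533) = 1216/511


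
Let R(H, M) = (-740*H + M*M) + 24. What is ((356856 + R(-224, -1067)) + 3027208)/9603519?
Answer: 1562779/3201173 ≈ 0.48819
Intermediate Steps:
R(H, M) = 24 + M**2 - 740*H (R(H, M) = (-740*H + M**2) + 24 = (M**2 - 740*H) + 24 = 24 + M**2 - 740*H)
((356856 + R(-224, -1067)) + 3027208)/9603519 = ((356856 + (24 + (-1067)**2 - 740*(-224))) + 3027208)/9603519 = ((356856 + (24 + 1138489 + 165760)) + 3027208)*(1/9603519) = ((356856 + 1304273) + 3027208)*(1/9603519) = (1661129 + 3027208)*(1/9603519) = 4688337*(1/9603519) = 1562779/3201173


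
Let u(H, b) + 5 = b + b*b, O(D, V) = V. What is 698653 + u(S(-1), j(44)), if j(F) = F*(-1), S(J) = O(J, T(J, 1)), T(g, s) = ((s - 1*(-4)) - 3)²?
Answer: 700540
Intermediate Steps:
T(g, s) = (1 + s)² (T(g, s) = ((s + 4) - 3)² = ((4 + s) - 3)² = (1 + s)²)
S(J) = 4 (S(J) = (1 + 1)² = 2² = 4)
j(F) = -F
u(H, b) = -5 + b + b² (u(H, b) = -5 + (b + b*b) = -5 + (b + b²) = -5 + b + b²)
698653 + u(S(-1), j(44)) = 698653 + (-5 - 1*44 + (-1*44)²) = 698653 + (-5 - 44 + (-44)²) = 698653 + (-5 - 44 + 1936) = 698653 + 1887 = 700540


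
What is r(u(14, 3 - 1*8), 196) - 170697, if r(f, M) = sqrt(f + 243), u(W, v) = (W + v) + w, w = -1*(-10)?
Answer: -170697 + sqrt(262) ≈ -1.7068e+5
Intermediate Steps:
w = 10
u(W, v) = 10 + W + v (u(W, v) = (W + v) + 10 = 10 + W + v)
r(f, M) = sqrt(243 + f)
r(u(14, 3 - 1*8), 196) - 170697 = sqrt(243 + (10 + 14 + (3 - 1*8))) - 170697 = sqrt(243 + (10 + 14 + (3 - 8))) - 170697 = sqrt(243 + (10 + 14 - 5)) - 170697 = sqrt(243 + 19) - 170697 = sqrt(262) - 170697 = -170697 + sqrt(262)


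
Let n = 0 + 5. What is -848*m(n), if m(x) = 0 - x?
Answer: 4240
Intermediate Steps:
n = 5
m(x) = -x
-848*m(n) = -(-848)*5 = -848*(-5) = 4240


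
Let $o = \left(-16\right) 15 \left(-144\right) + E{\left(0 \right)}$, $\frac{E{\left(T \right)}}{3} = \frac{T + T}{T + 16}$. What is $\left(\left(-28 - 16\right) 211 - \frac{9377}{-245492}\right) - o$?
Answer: $- \frac{10763341871}{245492} \approx -43844.0$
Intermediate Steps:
$E{\left(T \right)} = \frac{6 T}{16 + T}$ ($E{\left(T \right)} = 3 \frac{T + T}{T + 16} = 3 \frac{2 T}{16 + T} = \frac{6 T}{16 + T}$)
$o = 34560$ ($o = \left(-16\right) 15 \left(-144\right) + 6 \cdot 0 \frac{1}{16 + 0} = \left(-240\right) \left(-144\right) + 6 \cdot 0 \cdot \frac{1}{16} = 34560 + 6 \cdot 0 \cdot \frac{1}{16} = 34560 + 0 = 34560$)
$\left(\left(-28 - 16\right) 211 - \frac{9377}{-245492}\right) - o = \left(\left(-28 - 16\right) 211 - \frac{9377}{-245492}\right) - 34560 = \left(\left(-44\right) 211 - 9377 \left(- \frac{1}{245492}\right)\right) - 34560 = \left(-9284 - - \frac{9377}{245492}\right) - 34560 = \left(-9284 + \frac{9377}{245492}\right) - 34560 = - \frac{2279138351}{245492} - 34560 = - \frac{10763341871}{245492}$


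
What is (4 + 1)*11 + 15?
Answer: 70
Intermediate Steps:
(4 + 1)*11 + 15 = 5*11 + 15 = 55 + 15 = 70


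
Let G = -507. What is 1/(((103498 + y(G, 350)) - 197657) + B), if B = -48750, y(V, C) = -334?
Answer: -1/143243 ≈ -6.9811e-6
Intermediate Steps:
1/(((103498 + y(G, 350)) - 197657) + B) = 1/(((103498 - 334) - 197657) - 48750) = 1/((103164 - 197657) - 48750) = 1/(-94493 - 48750) = 1/(-143243) = -1/143243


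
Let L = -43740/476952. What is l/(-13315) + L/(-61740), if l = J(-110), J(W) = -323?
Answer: 17614756891/726087082280 ≈ 0.024260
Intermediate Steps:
L = -3645/39746 (L = -43740*1/476952 = -3645/39746 ≈ -0.091707)
l = -323
l/(-13315) + L/(-61740) = -323/(-13315) - 3645/39746/(-61740) = -323*(-1/13315) - 3645/39746*(-1/61740) = 323/13315 + 81/54531512 = 17614756891/726087082280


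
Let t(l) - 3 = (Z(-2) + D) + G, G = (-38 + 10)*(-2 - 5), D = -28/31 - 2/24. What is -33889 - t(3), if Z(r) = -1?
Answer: -12679997/372 ≈ -34086.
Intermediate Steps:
D = -367/372 (D = -28*1/31 - 2*1/24 = -28/31 - 1/12 = -367/372 ≈ -0.98656)
G = 196 (G = -28*(-7) = 196)
t(l) = 73289/372 (t(l) = 3 + ((-1 - 367/372) + 196) = 3 + (-739/372 + 196) = 3 + 72173/372 = 73289/372)
-33889 - t(3) = -33889 - 1*73289/372 = -33889 - 73289/372 = -12679997/372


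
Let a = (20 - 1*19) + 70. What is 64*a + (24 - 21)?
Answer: 4547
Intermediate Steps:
a = 71 (a = (20 - 19) + 70 = 1 + 70 = 71)
64*a + (24 - 21) = 64*71 + (24 - 21) = 4544 + 3 = 4547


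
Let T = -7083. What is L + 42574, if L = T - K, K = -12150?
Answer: 47641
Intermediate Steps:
L = 5067 (L = -7083 - 1*(-12150) = -7083 + 12150 = 5067)
L + 42574 = 5067 + 42574 = 47641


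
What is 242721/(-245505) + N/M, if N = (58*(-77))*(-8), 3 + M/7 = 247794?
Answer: -19630340597/20277976485 ≈ -0.96806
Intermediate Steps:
M = 1734537 (M = -21 + 7*247794 = -21 + 1734558 = 1734537)
N = 35728 (N = -4466*(-8) = 35728)
242721/(-245505) + N/M = 242721/(-245505) + 35728/1734537 = 242721*(-1/245505) + 35728*(1/1734537) = -80907/81835 + 5104/247791 = -19630340597/20277976485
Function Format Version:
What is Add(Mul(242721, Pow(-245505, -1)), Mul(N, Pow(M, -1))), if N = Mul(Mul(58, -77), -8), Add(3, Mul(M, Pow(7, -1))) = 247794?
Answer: Rational(-19630340597, 20277976485) ≈ -0.96806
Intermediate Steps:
M = 1734537 (M = Add(-21, Mul(7, 247794)) = Add(-21, 1734558) = 1734537)
N = 35728 (N = Mul(-4466, -8) = 35728)
Add(Mul(242721, Pow(-245505, -1)), Mul(N, Pow(M, -1))) = Add(Mul(242721, Pow(-245505, -1)), Mul(35728, Pow(1734537, -1))) = Add(Mul(242721, Rational(-1, 245505)), Mul(35728, Rational(1, 1734537))) = Add(Rational(-80907, 81835), Rational(5104, 247791)) = Rational(-19630340597, 20277976485)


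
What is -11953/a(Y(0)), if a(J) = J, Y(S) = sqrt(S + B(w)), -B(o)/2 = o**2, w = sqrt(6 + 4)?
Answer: 11953*I*sqrt(5)/10 ≈ 2672.8*I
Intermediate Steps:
w = sqrt(10) ≈ 3.1623
B(o) = -2*o**2
Y(S) = sqrt(-20 + S) (Y(S) = sqrt(S - 2*(sqrt(10))**2) = sqrt(S - 2*10) = sqrt(S - 20) = sqrt(-20 + S))
-11953/a(Y(0)) = -11953/sqrt(-20 + 0) = -11953*(-I*sqrt(5)/10) = -(-11953)*I*sqrt(5)/10 = 11953*I*sqrt(5)/10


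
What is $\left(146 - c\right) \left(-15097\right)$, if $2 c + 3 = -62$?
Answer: $- \frac{5389629}{2} \approx -2.6948 \cdot 10^{6}$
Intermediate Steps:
$c = - \frac{65}{2}$ ($c = - \frac{3}{2} + \frac{1}{2} \left(-62\right) = - \frac{3}{2} - 31 = - \frac{65}{2} \approx -32.5$)
$\left(146 - c\right) \left(-15097\right) = \left(146 - - \frac{65}{2}\right) \left(-15097\right) = \left(146 + \frac{65}{2}\right) \left(-15097\right) = \frac{357}{2} \left(-15097\right) = - \frac{5389629}{2}$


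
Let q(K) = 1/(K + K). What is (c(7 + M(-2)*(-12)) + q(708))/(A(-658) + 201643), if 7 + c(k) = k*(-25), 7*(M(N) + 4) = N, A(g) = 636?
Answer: -14547977/2004989448 ≈ -0.0072559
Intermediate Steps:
q(K) = 1/(2*K)
M(N) = -4 + N/7
c(k) = -7 - 25*k (c(k) = -7 + k*(-25) = -7 - 25*k)
(c(7 + M(-2)*(-12)) + q(708))/(A(-658) + 201643) = ((-7 - 25*(7 + (-4 + (⅐)*(-2))*(-12))) + (½)/708)/(636 + 201643) = ((-7 - 25*(7 + (-4 - 2/7)*(-12))) + (½)*(1/708))/202279 = ((-7 - 25*(7 - 30/7*(-12))) + 1/1416)*(1/202279) = ((-7 - 25*(7 + 360/7)) + 1/1416)*(1/202279) = ((-7 - 25*409/7) + 1/1416)*(1/202279) = ((-7 - 10225/7) + 1/1416)*(1/202279) = (-10274/7 + 1/1416)*(1/202279) = -14547977/9912*1/202279 = -14547977/2004989448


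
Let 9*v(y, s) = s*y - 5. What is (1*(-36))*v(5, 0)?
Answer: 20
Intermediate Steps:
v(y, s) = -5/9 + s*y/9 (v(y, s) = (s*y - 5)/9 = (-5 + s*y)/9 = -5/9 + s*y/9)
(1*(-36))*v(5, 0) = (1*(-36))*(-5/9 + (⅑)*0*5) = -36*(-5/9 + 0) = -36*(-5/9) = 20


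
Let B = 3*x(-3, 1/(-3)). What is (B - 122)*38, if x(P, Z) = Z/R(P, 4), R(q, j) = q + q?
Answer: -13889/3 ≈ -4629.7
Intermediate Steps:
R(q, j) = 2*q
x(P, Z) = Z/(2*P) (x(P, Z) = Z/((2*P)) = Z*(1/(2*P)) = Z/(2*P))
B = ⅙ (B = 3*((½)/(-3*(-3))) = 3*((½)*(-⅓)*(-⅓)) = 3*(1/18) = ⅙ ≈ 0.16667)
(B - 122)*38 = (⅙ - 122)*38 = -731/6*38 = -13889/3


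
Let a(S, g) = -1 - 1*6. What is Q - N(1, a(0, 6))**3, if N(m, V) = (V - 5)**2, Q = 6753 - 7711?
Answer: -2986942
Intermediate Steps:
a(S, g) = -7 (a(S, g) = -1 - 6 = -7)
Q = -958
N(m, V) = (-5 + V)**2
Q - N(1, a(0, 6))**3 = -958 - ((-5 - 7)**2)**3 = -958 - ((-12)**2)**3 = -958 - 1*144**3 = -958 - 1*2985984 = -958 - 2985984 = -2986942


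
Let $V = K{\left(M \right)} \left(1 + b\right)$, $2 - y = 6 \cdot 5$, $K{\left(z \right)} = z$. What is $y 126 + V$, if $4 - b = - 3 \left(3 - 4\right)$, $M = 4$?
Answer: $-3520$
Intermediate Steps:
$b = 1$ ($b = 4 - - 3 \left(3 - 4\right) = 4 - \left(-3\right) \left(-1\right) = 4 - 3 = 1$)
$y = -28$ ($y = 2 - 6 \cdot 5 = 2 - 30 = -28$)
$V = 8$ ($V = 4 \left(1 + 1\right) = 4 \cdot 2 = 8$)
$y 126 + V = \left(-28\right) 126 + 8 = -3528 + 8 = -3520$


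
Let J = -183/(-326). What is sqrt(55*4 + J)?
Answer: sqrt(23440378)/326 ≈ 14.851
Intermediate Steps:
J = 183/326 (J = -183*(-1/326) = 183/326 ≈ 0.56135)
sqrt(55*4 + J) = sqrt(55*4 + 183/326) = sqrt(220 + 183/326) = sqrt(71903/326) = sqrt(23440378)/326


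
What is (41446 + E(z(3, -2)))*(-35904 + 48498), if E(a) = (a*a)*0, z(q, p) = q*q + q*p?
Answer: 521970924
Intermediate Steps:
z(q, p) = q**2 + p*q
E(a) = 0 (E(a) = a**2*0 = 0)
(41446 + E(z(3, -2)))*(-35904 + 48498) = (41446 + 0)*(-35904 + 48498) = 41446*12594 = 521970924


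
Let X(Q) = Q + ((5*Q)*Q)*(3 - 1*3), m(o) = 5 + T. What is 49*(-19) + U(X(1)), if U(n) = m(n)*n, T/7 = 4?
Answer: -898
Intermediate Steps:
T = 28 (T = 7*4 = 28)
m(o) = 33 (m(o) = 5 + 28 = 33)
X(Q) = Q (X(Q) = Q + (5*Q**2)*(3 - 3) = Q + (5*Q**2)*0 = Q + 0 = Q)
U(n) = 33*n
49*(-19) + U(X(1)) = 49*(-19) + 33*1 = -931 + 33 = -898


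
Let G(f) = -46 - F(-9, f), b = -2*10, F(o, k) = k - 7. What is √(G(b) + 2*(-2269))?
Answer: 7*I*√93 ≈ 67.506*I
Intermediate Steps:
F(o, k) = -7 + k
b = -20
G(f) = -39 - f (G(f) = -46 - (-7 + f) = -46 + (7 - f) = -39 - f)
√(G(b) + 2*(-2269)) = √((-39 - 1*(-20)) + 2*(-2269)) = √((-39 + 20) - 4538) = √(-19 - 4538) = √(-4557) = 7*I*√93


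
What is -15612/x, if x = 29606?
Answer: -7806/14803 ≈ -0.52733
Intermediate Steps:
-15612/x = -15612/29606 = -15612*1/29606 = -7806/14803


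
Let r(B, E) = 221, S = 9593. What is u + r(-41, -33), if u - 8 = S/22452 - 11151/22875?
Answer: 39193691041/171196500 ≈ 228.94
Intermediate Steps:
u = 1359264541/171196500 (u = 8 + (9593/22452 - 11151/22875) = 8 + (9593*(1/22452) - 11151*1/22875) = 8 + (9593/22452 - 3717/7625) = 8 - 10307459/171196500 = 1359264541/171196500 ≈ 7.9398)
u + r(-41, -33) = 1359264541/171196500 + 221 = 39193691041/171196500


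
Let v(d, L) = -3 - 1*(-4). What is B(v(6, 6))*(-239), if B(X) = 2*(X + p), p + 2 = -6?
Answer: 3346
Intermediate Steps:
p = -8 (p = -2 - 6 = -8)
v(d, L) = 1 (v(d, L) = -3 + 4 = 1)
B(X) = -16 + 2*X (B(X) = 2*(X - 8) = 2*(-8 + X) = -16 + 2*X)
B(v(6, 6))*(-239) = (-16 + 2*1)*(-239) = (-16 + 2)*(-239) = -14*(-239) = 3346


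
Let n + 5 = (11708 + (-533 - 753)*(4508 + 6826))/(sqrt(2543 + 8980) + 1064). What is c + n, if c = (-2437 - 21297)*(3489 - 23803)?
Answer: 540249133525659/1120573 + 14563816*sqrt(11523)/1120573 ≈ 4.8212e+8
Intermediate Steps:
n = -5 - 14563816/(1064 + sqrt(11523)) (n = -5 + (11708 + (-533 - 753)*(4508 + 6826))/(sqrt(2543 + 8980) + 1064) = -5 + (11708 - 1286*11334)/(sqrt(11523) + 1064) = -5 + (11708 - 14575524)/(1064 + sqrt(11523)) = -5 - 14563816/(1064 + sqrt(11523)) ≈ -12438.)
c = 482132476 (c = -23734*(-20314) = 482132476)
c + n = 482132476 + (-15501503089/1120573 + 14563816*sqrt(11523)/1120573) = 540249133525659/1120573 + 14563816*sqrt(11523)/1120573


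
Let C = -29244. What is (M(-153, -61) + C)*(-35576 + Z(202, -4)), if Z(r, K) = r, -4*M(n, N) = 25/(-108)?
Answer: 223446645121/216 ≈ 1.0345e+9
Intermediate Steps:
M(n, N) = 25/432 (M(n, N) = -25/(4*(-108)) = -25*(-1)/(4*108) = -¼*(-25/108) = 25/432)
(M(-153, -61) + C)*(-35576 + Z(202, -4)) = (25/432 - 29244)*(-35576 + 202) = -12633383/432*(-35374) = 223446645121/216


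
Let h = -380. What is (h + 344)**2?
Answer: 1296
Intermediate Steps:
(h + 344)**2 = (-380 + 344)**2 = (-36)**2 = 1296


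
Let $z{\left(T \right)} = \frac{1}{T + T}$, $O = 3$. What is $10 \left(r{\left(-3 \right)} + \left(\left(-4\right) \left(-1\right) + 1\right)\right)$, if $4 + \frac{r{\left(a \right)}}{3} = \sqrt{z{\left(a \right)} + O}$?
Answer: $-70 + 5 \sqrt{102} \approx -19.502$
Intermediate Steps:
$z{\left(T \right)} = \frac{1}{2 T}$
$r{\left(a \right)} = -12 + 3 \sqrt{3 + \frac{1}{2 a}}$ ($r{\left(a \right)} = -12 + 3 \sqrt{\frac{1}{2 a} + 3} = -12 + 3 \sqrt{3 + \frac{1}{2 a}}$)
$10 \left(r{\left(-3 \right)} + \left(\left(-4\right) \left(-1\right) + 1\right)\right) = 10 \left(\left(-12 + \frac{3 \sqrt{12 + \frac{2}{-3}}}{2}\right) + \left(\left(-4\right) \left(-1\right) + 1\right)\right) = 10 \left(\left(-12 + \frac{3 \sqrt{12 + 2 \left(- \frac{1}{3}\right)}}{2}\right) + \left(4 + 1\right)\right) = 10 \left(\left(-12 + \frac{3 \sqrt{12 - \frac{2}{3}}}{2}\right) + 5\right) = 10 \left(\left(-12 + \frac{3 \sqrt{\frac{34}{3}}}{2}\right) + 5\right) = 10 \left(\left(-12 + \frac{3 \frac{\sqrt{102}}{3}}{2}\right) + 5\right) = 10 \left(\left(-12 + \frac{\sqrt{102}}{2}\right) + 5\right) = 10 \left(-7 + \frac{\sqrt{102}}{2}\right) = -70 + 5 \sqrt{102}$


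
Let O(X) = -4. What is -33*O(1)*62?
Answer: 8184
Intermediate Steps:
-33*O(1)*62 = -33*(-4)*62 = 132*62 = 8184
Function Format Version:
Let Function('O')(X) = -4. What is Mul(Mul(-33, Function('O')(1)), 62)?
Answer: 8184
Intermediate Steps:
Mul(Mul(-33, Function('O')(1)), 62) = Mul(Mul(-33, -4), 62) = Mul(132, 62) = 8184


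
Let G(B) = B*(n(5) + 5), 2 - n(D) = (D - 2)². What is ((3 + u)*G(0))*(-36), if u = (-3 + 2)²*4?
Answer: 0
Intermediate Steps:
n(D) = 2 - (-2 + D)² (n(D) = 2 - (D - 2)² = 2 - (-2 + D)²)
u = 4 (u = (-1)²*4 = 1*4 = 4)
G(B) = -2*B (G(B) = B*((2 - (-2 + 5)²) + 5) = B*((2 - 1*3²) + 5) = B*((2 - 1*9) + 5) = B*((2 - 9) + 5) = B*(-7 + 5) = B*(-2) = -2*B)
((3 + u)*G(0))*(-36) = ((3 + 4)*(-2*0))*(-36) = (7*0)*(-36) = 0*(-36) = 0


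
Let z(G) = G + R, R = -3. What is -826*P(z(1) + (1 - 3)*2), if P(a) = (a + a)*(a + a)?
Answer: -118944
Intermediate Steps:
z(G) = -3 + G (z(G) = G - 3 = -3 + G)
P(a) = 4*a² (P(a) = (2*a)*(2*a) = 4*a²)
-826*P(z(1) + (1 - 3)*2) = -3304*((-3 + 1) + (1 - 3)*2)² = -3304*(-2 - 2*2)² = -3304*(-2 - 4)² = -3304*(-6)² = -3304*36 = -826*144 = -118944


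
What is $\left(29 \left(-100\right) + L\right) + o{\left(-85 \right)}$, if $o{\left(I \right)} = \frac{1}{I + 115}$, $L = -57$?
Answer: $- \frac{88709}{30} \approx -2957.0$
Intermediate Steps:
$o{\left(I \right)} = \frac{1}{115 + I}$
$\left(29 \left(-100\right) + L\right) + o{\left(-85 \right)} = \left(29 \left(-100\right) - 57\right) + \frac{1}{115 - 85} = \left(-2900 - 57\right) + \frac{1}{30} = -2957 + \frac{1}{30} = - \frac{88709}{30}$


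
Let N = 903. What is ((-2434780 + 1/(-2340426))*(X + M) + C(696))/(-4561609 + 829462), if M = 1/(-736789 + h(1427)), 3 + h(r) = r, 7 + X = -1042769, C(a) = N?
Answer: -4369669824745051094774191/6423276404911407030 ≈ -6.8029e+5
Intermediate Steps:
C(a) = 903
X = -1042776 (X = -7 - 1042769 = -1042776)
h(r) = -3 + r
M = -1/735365 (M = 1/(-736789 + (-3 + 1427)) = 1/(-736789 + 1424) = 1/(-735365) = -1/735365 ≈ -1.3599e-6)
((-2434780 + 1/(-2340426))*(X + M) + C(696))/(-4561609 + 829462) = ((-2434780 + 1/(-2340426))*(-1042776 - 1/735365) + 903)/(-4561609 + 829462) = ((-2434780 - 1/2340426)*(-766820973241/735365) + 903)/(-3732147) = (-5698422416281/2340426*(-766820973241/735365) + 903)*(-1/3732147) = (4369669823190927263736721/1721067365490 + 903)*(-1/3732147) = (4369669824745051094774191/1721067365490)*(-1/3732147) = -4369669824745051094774191/6423276404911407030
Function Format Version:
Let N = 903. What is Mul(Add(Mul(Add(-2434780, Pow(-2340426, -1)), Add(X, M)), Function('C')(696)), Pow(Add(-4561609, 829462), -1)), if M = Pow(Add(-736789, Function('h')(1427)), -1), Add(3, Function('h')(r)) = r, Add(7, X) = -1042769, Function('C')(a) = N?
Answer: Rational(-4369669824745051094774191, 6423276404911407030) ≈ -6.8029e+5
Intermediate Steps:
Function('C')(a) = 903
X = -1042776 (X = Add(-7, -1042769) = -1042776)
Function('h')(r) = Add(-3, r)
M = Rational(-1, 735365) (M = Pow(Add(-736789, Add(-3, 1427)), -1) = Pow(Add(-736789, 1424), -1) = Pow(-735365, -1) = Rational(-1, 735365) ≈ -1.3599e-6)
Mul(Add(Mul(Add(-2434780, Pow(-2340426, -1)), Add(X, M)), Function('C')(696)), Pow(Add(-4561609, 829462), -1)) = Mul(Add(Mul(Add(-2434780, Pow(-2340426, -1)), Add(-1042776, Rational(-1, 735365))), 903), Pow(Add(-4561609, 829462), -1)) = Mul(Add(Mul(Add(-2434780, Rational(-1, 2340426)), Rational(-766820973241, 735365)), 903), Pow(-3732147, -1)) = Mul(Add(Mul(Rational(-5698422416281, 2340426), Rational(-766820973241, 735365)), 903), Rational(-1, 3732147)) = Mul(Add(Rational(4369669823190927263736721, 1721067365490), 903), Rational(-1, 3732147)) = Mul(Rational(4369669824745051094774191, 1721067365490), Rational(-1, 3732147)) = Rational(-4369669824745051094774191, 6423276404911407030)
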